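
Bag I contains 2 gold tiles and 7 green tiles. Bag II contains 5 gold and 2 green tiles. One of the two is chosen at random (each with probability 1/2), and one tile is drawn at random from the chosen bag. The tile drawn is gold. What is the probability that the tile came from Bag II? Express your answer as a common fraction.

P(gold | Bag I) = 2/9; P(gold | Bag II) = 5/7.
P(gold) = 1/2·2/9 + 1/2·5/7 = 59/126.
By Bayes' rule, P(Bag II | gold) = 5/14 / 59/126 = 45/59 ≈ 0.7627.

45/59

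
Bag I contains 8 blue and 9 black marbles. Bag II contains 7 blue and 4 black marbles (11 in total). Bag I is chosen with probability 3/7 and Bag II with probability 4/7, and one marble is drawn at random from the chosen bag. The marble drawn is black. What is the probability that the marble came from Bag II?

272/569

P(black | Bag I) = 9/17; P(black | Bag II) = 4/11.
P(black) = 3/7·9/17 + 4/7·4/11 = 569/1309.
By Bayes' rule, P(Bag II | black) = 16/77 / 569/1309 = 272/569 ≈ 0.4780.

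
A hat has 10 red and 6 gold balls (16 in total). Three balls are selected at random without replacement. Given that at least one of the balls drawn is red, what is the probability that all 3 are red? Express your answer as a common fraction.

2/9

P(all 3 red) = C(10,3)/C(16,3) = 3/14; P(at least one red) = 1 − C(6,3)/C(16,3) = 27/28.
Since 'all 3 red' ⊆ 'at least one red', P(all 3 | at least one) = 3/14 / 27/28 = 2/9 ≈ 0.2222.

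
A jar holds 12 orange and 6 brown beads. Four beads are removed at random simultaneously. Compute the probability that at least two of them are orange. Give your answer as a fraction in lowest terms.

11/12

Sum the hypergeometric tail for j = 2,…,4 orange beads.
Favorable = C(12,2)·C(6,2) + C(12,3)·C(6,1) + C(12,4)·C(6,0) = 2805; total = C(18,4) = 3060.
P = 2805/3060 = 11/12 ≈ 0.9167.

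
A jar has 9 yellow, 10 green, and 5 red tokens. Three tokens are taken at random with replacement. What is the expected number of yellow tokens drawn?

By linearity of expectation, E[X] = Σ P(draw i is yellow); each independent draw has P(yellow) = 9/24.
E[X] = 3 · 9/24 = 9/8 ≈ 1.1250.

9/8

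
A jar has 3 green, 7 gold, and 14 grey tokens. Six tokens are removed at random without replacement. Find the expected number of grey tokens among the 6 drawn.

By linearity of expectation, E[X] = Σ P(draw i is grey); by symmetry each draw (even without replacement) has P(grey) = 14/24.
E[X] = 6 · 14/24 = 7/2 ≈ 3.5000.

7/2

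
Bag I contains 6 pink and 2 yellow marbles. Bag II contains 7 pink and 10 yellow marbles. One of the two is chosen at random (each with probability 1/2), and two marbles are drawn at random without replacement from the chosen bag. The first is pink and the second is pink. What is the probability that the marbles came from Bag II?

P(E | Bag I) = 15/28; P(E | Bag II) = 21/136.
P(E) = 1/2·15/28 + 1/2·21/136 = 657/1904.
By Bayes' rule, P(Bag II | E) = 21/272 / 657/1904 = 49/219 ≈ 0.2237.

49/219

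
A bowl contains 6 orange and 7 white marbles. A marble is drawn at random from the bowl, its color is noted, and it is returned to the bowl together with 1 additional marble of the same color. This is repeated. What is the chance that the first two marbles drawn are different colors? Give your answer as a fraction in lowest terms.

6/13

Either orange then white, or white then orange; after the first draw the total is 14.
P = (6/13)·(7/14) + (7/13)·(6/14) = 6/13 ≈ 0.4615.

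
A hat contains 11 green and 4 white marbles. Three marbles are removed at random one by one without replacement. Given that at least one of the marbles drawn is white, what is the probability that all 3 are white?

P(all 3 white) = C(4,3)/C(15,3) = 4/455; P(at least one white) = 1 − C(11,3)/C(15,3) = 58/91.
Since 'all 3 white' ⊆ 'at least one white', P(all 3 | at least one) = 4/455 / 58/91 = 2/145 ≈ 0.0138.

2/145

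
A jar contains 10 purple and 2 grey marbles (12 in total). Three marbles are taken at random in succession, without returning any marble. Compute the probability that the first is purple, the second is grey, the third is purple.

Multiply the conditional probability of each draw in order, without replacement, so each draw removes one from its color and from the total.
P = (10/12) · (2/11) · (9/10) = 3/22 ≈ 0.1364.

3/22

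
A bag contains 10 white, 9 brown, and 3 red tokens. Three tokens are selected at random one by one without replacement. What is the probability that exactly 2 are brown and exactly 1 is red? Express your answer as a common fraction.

Unordered draws without replacement: count favorable combinations over C(22,3).
Favorable = C(10,0) · C(9,2) · C(3,1) = 108; total = C(22,3) = 1540.
P = 108/1540 = 27/385 ≈ 0.0701.

27/385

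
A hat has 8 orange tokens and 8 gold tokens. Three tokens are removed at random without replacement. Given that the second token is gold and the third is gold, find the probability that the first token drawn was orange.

P(first=orange and the second token is gold and the third is gold) = (8/16)·(8/15)·(7/14) = 2/15.
P(E) = Σ over first color = 2/15 + 1/10 = 7/30.
By Bayes, P(first=orange | E) = 2/15 / 7/30 = 4/7 ≈ 0.5714.

4/7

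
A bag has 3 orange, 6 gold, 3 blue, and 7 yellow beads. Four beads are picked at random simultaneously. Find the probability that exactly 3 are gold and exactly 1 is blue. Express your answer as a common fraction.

Unordered draws without replacement: count favorable combinations over C(19,4).
Favorable = C(3,0) · C(6,3) · C(3,1) · C(7,0) = 60; total = C(19,4) = 3876.
P = 60/3876 = 5/323 ≈ 0.0155.

5/323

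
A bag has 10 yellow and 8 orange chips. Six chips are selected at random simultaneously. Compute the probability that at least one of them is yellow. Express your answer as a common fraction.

Use the complement: P(at least one yellow) = 1 − P(no yellow).
P(none) = C(8,6)/C(18,6) = 28/18564.
So P = 1 − 28/18564 = 662/663 ≈ 0.9985.

662/663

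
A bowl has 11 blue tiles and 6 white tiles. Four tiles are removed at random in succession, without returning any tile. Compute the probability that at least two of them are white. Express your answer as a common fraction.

Sum the hypergeometric tail for j = 2,…,4 white tiles.
Favorable = C(6,2)·C(11,2) + C(6,3)·C(11,1) + C(6,4)·C(11,0) = 1060; total = C(17,4) = 2380.
P = 1060/2380 = 53/119 ≈ 0.4454.

53/119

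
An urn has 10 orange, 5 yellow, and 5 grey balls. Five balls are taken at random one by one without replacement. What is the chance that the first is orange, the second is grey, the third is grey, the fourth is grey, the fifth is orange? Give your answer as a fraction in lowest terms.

15/5168

Multiply the conditional probability of each draw in order, without replacement, so each draw removes one from its color and from the total.
P = (10/20) · (5/19) · (4/18) · (3/17) · (9/16) = 15/5168 ≈ 0.0029.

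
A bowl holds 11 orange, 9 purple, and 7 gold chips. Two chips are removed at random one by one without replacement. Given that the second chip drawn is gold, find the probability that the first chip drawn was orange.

11/26

P(first=orange and the second chip drawn is gold) = (11/27)·(7/26) = 77/702.
P(the second chip drawn is gold) = Σ over first color = 77/702 + 7/78 + 7/117 = 7/27.
By Bayes, P(first=orange | the second chip drawn is gold) = 77/702 / 7/27 = 11/26 ≈ 0.4231.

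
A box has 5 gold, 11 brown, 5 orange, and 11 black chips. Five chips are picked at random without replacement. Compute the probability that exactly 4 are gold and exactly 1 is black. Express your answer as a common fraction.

55/201376

Unordered draws without replacement: count favorable combinations over C(32,5).
Favorable = C(5,4) · C(11,0) · C(5,0) · C(11,1) = 55; total = C(32,5) = 201376.
P = 55/201376 = 55/201376 ≈ 0.0003.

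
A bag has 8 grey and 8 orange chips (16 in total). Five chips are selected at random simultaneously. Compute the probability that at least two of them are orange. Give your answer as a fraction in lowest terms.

Sum the hypergeometric tail for j = 2,…,5 orange chips.
Favorable = C(8,2)·C(8,3) + C(8,3)·C(8,2) + C(8,4)·C(8,1) + C(8,5)·C(8,0) = 3752; total = C(16,5) = 4368.
P = 3752/4368 = 67/78 ≈ 0.8590.

67/78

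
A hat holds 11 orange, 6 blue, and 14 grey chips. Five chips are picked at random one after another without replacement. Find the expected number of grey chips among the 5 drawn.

70/31

By linearity of expectation, E[X] = Σ P(draw i is grey); by symmetry each draw (even without replacement) has P(grey) = 14/31.
E[X] = 5 · 14/31 = 70/31 ≈ 2.2581.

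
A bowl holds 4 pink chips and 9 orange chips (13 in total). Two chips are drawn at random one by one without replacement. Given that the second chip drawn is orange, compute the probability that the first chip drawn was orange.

P(first=orange and the second chip drawn is orange) = (9/13)·(8/12) = 6/13.
P(the second chip drawn is orange) = Σ over first color = 3/13 + 6/13 = 9/13.
By Bayes, P(first=orange | the second chip drawn is orange) = 6/13 / 9/13 = 2/3 ≈ 0.6667.

2/3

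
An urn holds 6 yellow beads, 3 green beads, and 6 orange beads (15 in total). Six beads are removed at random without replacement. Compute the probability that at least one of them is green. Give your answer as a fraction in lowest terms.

Use the complement: P(at least one green) = 1 − P(no green).
P(none) = C(12,6)/C(15,6) = 924/5005.
So P = 1 − 924/5005 = 53/65 ≈ 0.8154.

53/65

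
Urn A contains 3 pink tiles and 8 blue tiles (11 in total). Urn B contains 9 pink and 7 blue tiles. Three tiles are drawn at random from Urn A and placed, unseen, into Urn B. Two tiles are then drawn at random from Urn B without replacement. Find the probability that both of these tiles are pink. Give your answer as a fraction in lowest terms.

Condition on how many of the transferred tiles are pink (from Urn A: 3 pink of 11; then Urn B has 19 total).
  0 pink: C(3,0)C(8,3)/C(11,3) = 56/165; then P = C(9,2)/C(19,2) = 4/19
  1 pink: C(3,1)C(8,2)/C(11,3) = 28/55; then P = C(10,2)/C(19,2) = 5/19
  2 pink: C(3,2)C(8,1)/C(11,3) = 8/55; then P = C(11,2)/C(19,2) = 55/171
  3 pink: C(3,3)C(8,0)/C(11,3) = 1/165; then P = C(12,2)/C(19,2) = 22/57
P(both pink) = 14/55 ≈ 0.2545.

14/55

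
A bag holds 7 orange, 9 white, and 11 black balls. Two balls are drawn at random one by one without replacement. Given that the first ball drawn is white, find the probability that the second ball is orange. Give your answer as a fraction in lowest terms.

After removing 1 white, the bag has 7 orange out of 26 remaining.
P(second is orange | given) = 7/26 ≈ 0.2692.

7/26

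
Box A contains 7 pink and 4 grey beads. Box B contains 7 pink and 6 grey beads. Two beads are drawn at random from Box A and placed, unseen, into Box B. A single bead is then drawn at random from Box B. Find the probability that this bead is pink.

Condition on how many of the transferred beads are pink (from Box A: 7 pink of 11; then Box B has 15 total).
  0 pink: C(7,0)C(4,2)/C(11,2) = 6/55; then P = 7/15
  1 pink: C(7,1)C(4,1)/C(11,2) = 28/55; then P = 8/15
  2 pink: C(7,2)C(4,0)/C(11,2) = 21/55; then P = 9/15
P(pink from Box B) = 91/165 ≈ 0.5515.

91/165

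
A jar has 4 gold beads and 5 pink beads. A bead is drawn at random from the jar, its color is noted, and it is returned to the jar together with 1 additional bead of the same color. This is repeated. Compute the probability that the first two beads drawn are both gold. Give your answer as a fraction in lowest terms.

After a gold draw the jar holds 5 gold out of 10.
P = (4/9)·(5/10) = 2/9 ≈ 0.2222.

2/9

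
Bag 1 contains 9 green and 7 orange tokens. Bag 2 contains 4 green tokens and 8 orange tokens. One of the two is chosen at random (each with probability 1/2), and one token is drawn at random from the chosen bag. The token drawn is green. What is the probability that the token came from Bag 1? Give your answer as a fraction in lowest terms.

27/43

P(green | Bag 1) = 9/16; P(green | Bag 2) = 1/3.
P(green) = 1/2·9/16 + 1/2·1/3 = 43/96.
By Bayes' rule, P(Bag 1 | green) = 9/32 / 43/96 = 27/43 ≈ 0.6279.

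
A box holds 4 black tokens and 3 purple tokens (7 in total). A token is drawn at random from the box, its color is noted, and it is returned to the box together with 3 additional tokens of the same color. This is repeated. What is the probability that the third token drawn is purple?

Sum over the four possibilities for the first two draws (purple/not-purple each), tracking how the purple count and total change by +3 per draw.
P(third is purple) = 3/7 ≈ 0.4286. (In a Pólya urn every draw has the same marginal probability 3/7.)

3/7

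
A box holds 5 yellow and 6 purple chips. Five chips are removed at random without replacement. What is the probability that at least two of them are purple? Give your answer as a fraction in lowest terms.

431/462

Sum the hypergeometric tail for j = 2,…,5 purple chips.
Favorable = C(6,2)·C(5,3) + C(6,3)·C(5,2) + C(6,4)·C(5,1) + C(6,5)·C(5,0) = 431; total = C(11,5) = 462.
P = 431/462 = 431/462 ≈ 0.9329.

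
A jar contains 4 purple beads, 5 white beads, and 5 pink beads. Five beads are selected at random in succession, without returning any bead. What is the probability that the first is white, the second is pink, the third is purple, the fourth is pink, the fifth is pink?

Multiply the conditional probability of each draw in order, without replacement, so each draw removes one from its color and from the total.
P = (5/14) · (5/13) · (4/12) · (4/11) · (3/10) = 5/1001 ≈ 0.0050.

5/1001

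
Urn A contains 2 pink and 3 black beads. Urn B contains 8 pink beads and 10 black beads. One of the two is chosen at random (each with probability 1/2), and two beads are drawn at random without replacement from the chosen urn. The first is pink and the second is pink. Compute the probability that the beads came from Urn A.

153/433

P(E | Urn A) = 1/10; P(E | Urn B) = 28/153.
P(E) = 1/2·1/10 + 1/2·28/153 = 433/3060.
By Bayes' rule, P(Urn A | E) = 1/20 / 433/3060 = 153/433 ≈ 0.3533.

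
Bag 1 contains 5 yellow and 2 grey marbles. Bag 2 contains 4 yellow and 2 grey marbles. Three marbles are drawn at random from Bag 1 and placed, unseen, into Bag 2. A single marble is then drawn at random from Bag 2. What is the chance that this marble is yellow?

Condition on how many of the transferred marbles are yellow (from Bag 1: 5 yellow of 7; then Bag 2 has 9 total).
  1 yellow: C(5,1)C(2,2)/C(7,3) = 1/7; then P = 5/9
  2 yellow: C(5,2)C(2,1)/C(7,3) = 4/7; then P = 6/9
  3 yellow: C(5,3)C(2,0)/C(7,3) = 2/7; then P = 7/9
P(yellow from Bag 2) = 43/63 ≈ 0.6825.

43/63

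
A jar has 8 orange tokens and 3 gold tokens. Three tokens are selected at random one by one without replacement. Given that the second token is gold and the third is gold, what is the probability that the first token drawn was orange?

8/9

P(first=orange and the second token is gold and the third is gold) = (8/11)·(3/10)·(2/9) = 8/165.
P(E) = Σ over first color = 8/165 + 1/165 = 3/55.
By Bayes, P(first=orange | E) = 8/165 / 3/55 = 8/9 ≈ 0.8889.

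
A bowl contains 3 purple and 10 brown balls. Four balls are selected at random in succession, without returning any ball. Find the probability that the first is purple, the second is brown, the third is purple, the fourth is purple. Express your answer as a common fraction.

Multiply the conditional probability of each draw in order, without replacement, so each draw removes one from its color and from the total.
P = (3/13) · (10/12) · (2/11) · (1/10) = 1/286 ≈ 0.0035.

1/286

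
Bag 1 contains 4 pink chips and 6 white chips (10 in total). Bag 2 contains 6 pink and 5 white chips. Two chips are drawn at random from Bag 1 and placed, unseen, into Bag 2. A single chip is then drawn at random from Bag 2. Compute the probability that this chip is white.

Condition on how many of the transferred chips are white (from Bag 1: 6 white of 10; then Bag 2 has 13 total).
  0 white: C(6,0)C(4,2)/C(10,2) = 2/15; then P = 5/13
  1 white: C(6,1)C(4,1)/C(10,2) = 8/15; then P = 6/13
  2 white: C(6,2)C(4,0)/C(10,2) = 1/3; then P = 7/13
P(white from Bag 2) = 31/65 ≈ 0.4769.

31/65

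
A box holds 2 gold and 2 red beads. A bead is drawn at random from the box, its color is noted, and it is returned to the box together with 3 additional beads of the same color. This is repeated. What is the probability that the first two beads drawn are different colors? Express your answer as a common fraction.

2/7

Either red then gold, or gold then red; after the first draw the total is 7.
P = (2/4)·(2/7) + (2/4)·(2/7) = 2/7 ≈ 0.2857.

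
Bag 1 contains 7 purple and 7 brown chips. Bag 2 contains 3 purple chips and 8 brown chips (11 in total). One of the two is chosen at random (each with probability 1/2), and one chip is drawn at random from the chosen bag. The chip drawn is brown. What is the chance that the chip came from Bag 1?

P(brown | Bag 1) = 1/2; P(brown | Bag 2) = 8/11.
P(brown) = 1/2·1/2 + 1/2·8/11 = 27/44.
By Bayes' rule, P(Bag 1 | brown) = 1/4 / 27/44 = 11/27 ≈ 0.4074.

11/27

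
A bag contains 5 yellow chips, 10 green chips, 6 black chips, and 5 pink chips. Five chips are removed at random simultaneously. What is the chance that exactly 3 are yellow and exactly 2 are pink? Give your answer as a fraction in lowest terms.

5/3289

Unordered draws without replacement: count favorable combinations over C(26,5).
Favorable = C(5,3) · C(10,0) · C(6,0) · C(5,2) = 100; total = C(26,5) = 65780.
P = 100/65780 = 5/3289 ≈ 0.0015.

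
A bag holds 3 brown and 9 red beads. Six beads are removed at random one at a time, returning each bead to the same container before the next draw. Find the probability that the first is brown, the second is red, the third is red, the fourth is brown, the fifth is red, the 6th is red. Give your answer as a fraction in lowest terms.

81/4096

Multiply the conditional probability of each draw in order, with replacement (the composition resets each draw).
P = (3/12) · (9/12) · (9/12) · (3/12) · (9/12) · (9/12) = 81/4096 ≈ 0.0198.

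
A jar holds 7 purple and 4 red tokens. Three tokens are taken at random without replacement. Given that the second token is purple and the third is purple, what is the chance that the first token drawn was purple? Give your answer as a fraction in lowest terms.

P(first=purple and the second token is purple and the third is purple) = (7/11)·(6/10)·(5/9) = 7/33.
P(E) = Σ over first color = 7/33 + 28/165 = 21/55.
By Bayes, P(first=purple | E) = 7/33 / 21/55 = 5/9 ≈ 0.5556.

5/9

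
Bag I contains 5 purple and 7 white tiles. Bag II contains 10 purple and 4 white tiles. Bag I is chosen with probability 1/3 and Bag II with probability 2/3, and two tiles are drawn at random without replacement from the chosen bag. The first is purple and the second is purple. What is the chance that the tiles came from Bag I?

P(E | Bag I) = 5/33; P(E | Bag II) = 45/91.
P(E) = 1/3·5/33 + 2/3·45/91 = 3425/9009.
By Bayes' rule, P(Bag I | E) = 5/99 / 3425/9009 = 91/685 ≈ 0.1328.

91/685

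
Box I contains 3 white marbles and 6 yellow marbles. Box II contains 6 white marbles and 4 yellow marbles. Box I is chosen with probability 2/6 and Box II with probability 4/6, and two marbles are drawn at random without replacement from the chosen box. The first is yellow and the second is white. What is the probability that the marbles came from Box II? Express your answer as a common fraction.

P(E | Box I) = 1/4; P(E | Box II) = 4/15.
P(E) = 1/3·1/4 + 2/3·4/15 = 47/180.
By Bayes' rule, P(Box II | E) = 8/45 / 47/180 = 32/47 ≈ 0.6809.

32/47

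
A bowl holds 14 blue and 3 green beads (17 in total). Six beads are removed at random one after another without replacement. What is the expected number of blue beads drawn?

By linearity of expectation, E[X] = Σ P(draw i is blue); by symmetry each draw (even without replacement) has P(blue) = 14/17.
E[X] = 6 · 14/17 = 84/17 ≈ 4.9412.

84/17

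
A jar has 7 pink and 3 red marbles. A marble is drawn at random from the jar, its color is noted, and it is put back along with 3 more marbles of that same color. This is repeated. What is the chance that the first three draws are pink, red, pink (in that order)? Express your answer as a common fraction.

Track the composition after each reinforcement of +3.
P = (7/10) · (3/13) · (10/16) = 21/208 ≈ 0.1010.

21/208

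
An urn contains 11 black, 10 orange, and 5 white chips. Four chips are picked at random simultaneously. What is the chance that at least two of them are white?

463/2990

Sum the hypergeometric tail for j = 2,…,4 white chips.
Favorable = C(5,2)·C(21,2) + C(5,3)·C(21,1) + C(5,4)·C(21,0) = 2315; total = C(26,4) = 14950.
P = 2315/14950 = 463/2990 ≈ 0.1548.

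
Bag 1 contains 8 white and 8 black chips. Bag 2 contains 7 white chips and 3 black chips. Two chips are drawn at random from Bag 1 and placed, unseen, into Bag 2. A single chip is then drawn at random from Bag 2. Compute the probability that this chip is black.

Condition on how many of the transferred chips are black (from Bag 1: 8 black of 16; then Bag 2 has 12 total).
  0 black: C(8,0)C(8,2)/C(16,2) = 7/30; then P = 3/12
  1 black: C(8,1)C(8,1)/C(16,2) = 8/15; then P = 4/12
  2 black: C(8,2)C(8,0)/C(16,2) = 7/30; then P = 5/12
P(black from Bag 2) = 1/3 ≈ 0.3333.

1/3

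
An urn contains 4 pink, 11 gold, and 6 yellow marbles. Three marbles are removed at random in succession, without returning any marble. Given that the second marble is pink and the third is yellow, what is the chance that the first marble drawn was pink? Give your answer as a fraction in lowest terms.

3/19

P(first=pink and the second marble is pink and the third is yellow) = (4/21)·(3/20)·(6/19) = 6/665.
P(E) = Σ over first color = 6/665 + 22/665 + 2/133 = 2/35.
By Bayes, P(first=pink | E) = 6/665 / 2/35 = 3/19 ≈ 0.1579.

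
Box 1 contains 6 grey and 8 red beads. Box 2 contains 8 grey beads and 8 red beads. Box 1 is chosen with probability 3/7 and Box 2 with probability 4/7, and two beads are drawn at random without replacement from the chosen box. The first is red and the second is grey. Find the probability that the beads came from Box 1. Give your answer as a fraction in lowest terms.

135/317

P(E | Box 1) = 24/91; P(E | Box 2) = 4/15.
P(E) = 3/7·24/91 + 4/7·4/15 = 2536/9555.
By Bayes' rule, P(Box 1 | E) = 72/637 / 2536/9555 = 135/317 ≈ 0.4259.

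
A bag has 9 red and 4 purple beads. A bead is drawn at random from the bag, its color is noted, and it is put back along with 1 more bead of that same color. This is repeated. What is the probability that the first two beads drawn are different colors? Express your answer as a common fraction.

36/91

Either purple then red, or red then purple; after the first draw the total is 14.
P = (4/13)·(9/14) + (9/13)·(4/14) = 36/91 ≈ 0.3956.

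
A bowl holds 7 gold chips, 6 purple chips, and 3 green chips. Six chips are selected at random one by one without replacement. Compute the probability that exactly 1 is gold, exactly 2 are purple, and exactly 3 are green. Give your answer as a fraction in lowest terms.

15/1144

Unordered draws without replacement: count favorable combinations over C(16,6).
Favorable = C(7,1) · C(6,2) · C(3,3) = 105; total = C(16,6) = 8008.
P = 105/8008 = 15/1144 ≈ 0.0131.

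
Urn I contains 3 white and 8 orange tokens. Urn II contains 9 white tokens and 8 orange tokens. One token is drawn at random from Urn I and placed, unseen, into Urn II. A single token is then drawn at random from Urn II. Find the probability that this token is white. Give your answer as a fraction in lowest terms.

Condition on how many of the transferred tokens are white (from Urn I: 3 white of 11; then Urn II has 18 total).
  0 white: C(3,0)C(8,1)/C(11,1) = 8/11; then P = 9/18
  1 white: C(3,1)C(8,0)/C(11,1) = 3/11; then P = 10/18
P(white from Urn II) = 17/33 ≈ 0.5152.

17/33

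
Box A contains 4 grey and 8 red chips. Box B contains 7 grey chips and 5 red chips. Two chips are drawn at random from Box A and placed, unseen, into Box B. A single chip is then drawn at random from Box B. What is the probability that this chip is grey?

Condition on how many of the transferred chips are grey (from Box A: 4 grey of 12; then Box B has 14 total).
  0 grey: C(4,0)C(8,2)/C(12,2) = 14/33; then P = 7/14
  1 grey: C(4,1)C(8,1)/C(12,2) = 16/33; then P = 8/14
  2 grey: C(4,2)C(8,0)/C(12,2) = 1/11; then P = 9/14
P(grey from Box B) = 23/42 ≈ 0.5476.

23/42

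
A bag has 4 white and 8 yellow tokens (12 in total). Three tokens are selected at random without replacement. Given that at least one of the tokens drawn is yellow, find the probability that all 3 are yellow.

P(all 3 yellow) = C(8,3)/C(12,3) = 14/55; P(at least one yellow) = 1 − C(4,3)/C(12,3) = 54/55.
Since 'all 3 yellow' ⊆ 'at least one yellow', P(all 3 | at least one) = 14/55 / 54/55 = 7/27 ≈ 0.2593.

7/27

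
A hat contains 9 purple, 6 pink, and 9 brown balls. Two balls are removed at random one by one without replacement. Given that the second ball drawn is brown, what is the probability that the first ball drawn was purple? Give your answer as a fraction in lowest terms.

9/23

P(first=purple and the second ball drawn is brown) = (9/24)·(9/23) = 27/184.
P(the second ball drawn is brown) = Σ over first color = 27/184 + 9/92 + 3/23 = 3/8.
By Bayes, P(first=purple | the second ball drawn is brown) = 27/184 / 3/8 = 9/23 ≈ 0.3913.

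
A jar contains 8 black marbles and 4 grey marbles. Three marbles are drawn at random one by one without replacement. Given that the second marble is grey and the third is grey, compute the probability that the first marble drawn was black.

4/5

P(first=black and the second marble is grey and the third is grey) = (8/12)·(4/11)·(3/10) = 4/55.
P(E) = Σ over first color = 4/55 + 1/55 = 1/11.
By Bayes, P(first=black | E) = 4/55 / 1/11 = 4/5 ≈ 0.8000.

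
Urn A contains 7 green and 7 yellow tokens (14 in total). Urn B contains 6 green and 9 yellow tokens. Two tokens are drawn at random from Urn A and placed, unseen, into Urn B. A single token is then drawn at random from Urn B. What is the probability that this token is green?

7/17

Condition on how many of the transferred tokens are green (from Urn A: 7 green of 14; then Urn B has 17 total).
  0 green: C(7,0)C(7,2)/C(14,2) = 3/13; then P = 6/17
  1 green: C(7,1)C(7,1)/C(14,2) = 7/13; then P = 7/17
  2 green: C(7,2)C(7,0)/C(14,2) = 3/13; then P = 8/17
P(green from Urn B) = 7/17 ≈ 0.4118.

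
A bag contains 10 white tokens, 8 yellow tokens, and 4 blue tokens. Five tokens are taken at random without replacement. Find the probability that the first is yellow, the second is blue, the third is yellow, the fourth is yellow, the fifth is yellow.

Multiply the conditional probability of each draw in order, without replacement, so each draw removes one from its color and from the total.
P = (8/22) · (4/21) · (7/20) · (6/19) · (5/18) = 4/1881 ≈ 0.0021.

4/1881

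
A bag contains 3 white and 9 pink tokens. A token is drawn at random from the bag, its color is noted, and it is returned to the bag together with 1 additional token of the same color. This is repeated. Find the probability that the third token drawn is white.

1/4

Sum over the four possibilities for the first two draws (white/not-white each), tracking how the white count and total change by +1 per draw.
P(third is white) = 1/4 ≈ 0.2500. (In a Pólya urn every draw has the same marginal probability 3/12.)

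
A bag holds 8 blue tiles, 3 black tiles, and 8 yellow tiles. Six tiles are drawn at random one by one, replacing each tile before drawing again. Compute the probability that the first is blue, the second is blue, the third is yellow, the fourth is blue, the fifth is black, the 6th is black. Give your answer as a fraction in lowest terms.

Multiply the conditional probability of each draw in order, with replacement (the composition resets each draw).
P = (8/19) · (8/19) · (8/19) · (8/19) · (3/19) · (3/19) = 36864/47045881 ≈ 0.0008.

36864/47045881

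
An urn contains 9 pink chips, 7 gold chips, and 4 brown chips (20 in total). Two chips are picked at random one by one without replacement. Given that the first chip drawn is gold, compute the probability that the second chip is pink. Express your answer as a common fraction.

After removing 1 gold, the urn has 9 pink out of 19 remaining.
P(second is pink | given) = 9/19 ≈ 0.4737.

9/19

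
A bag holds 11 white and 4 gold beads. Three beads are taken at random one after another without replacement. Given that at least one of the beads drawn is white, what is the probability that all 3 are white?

P(all 3 white) = C(11,3)/C(15,3) = 33/91; P(at least one white) = 1 − C(4,3)/C(15,3) = 451/455.
Since 'all 3 white' ⊆ 'at least one white', P(all 3 | at least one) = 33/91 / 451/455 = 15/41 ≈ 0.3659.

15/41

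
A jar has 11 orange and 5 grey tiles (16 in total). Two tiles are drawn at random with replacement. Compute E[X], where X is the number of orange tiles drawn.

11/8

By linearity of expectation, E[X] = Σ P(draw i is orange); each independent draw has P(orange) = 11/16.
E[X] = 2 · 11/16 = 11/8 ≈ 1.3750.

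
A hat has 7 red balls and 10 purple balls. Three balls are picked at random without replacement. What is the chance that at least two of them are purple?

Sum the hypergeometric tail for j = 2,…,3 purple balls.
Favorable = C(10,2)·C(7,1) + C(10,3)·C(7,0) = 435; total = C(17,3) = 680.
P = 435/680 = 87/136 ≈ 0.6397.

87/136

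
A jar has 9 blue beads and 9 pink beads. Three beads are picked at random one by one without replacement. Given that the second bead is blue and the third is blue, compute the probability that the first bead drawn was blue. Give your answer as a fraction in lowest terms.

7/16

P(first=blue and the second bead is blue and the third is blue) = (9/18)·(8/17)·(7/16) = 7/68.
P(E) = Σ over first color = 7/68 + 9/68 = 4/17.
By Bayes, P(first=blue | E) = 7/68 / 4/17 = 7/16 ≈ 0.4375.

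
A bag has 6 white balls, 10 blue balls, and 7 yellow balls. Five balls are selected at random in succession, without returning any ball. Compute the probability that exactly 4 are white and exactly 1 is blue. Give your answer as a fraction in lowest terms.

150/33649

Unordered draws without replacement: count favorable combinations over C(23,5).
Favorable = C(6,4) · C(10,1) · C(7,0) = 150; total = C(23,5) = 33649.
P = 150/33649 = 150/33649 ≈ 0.0045.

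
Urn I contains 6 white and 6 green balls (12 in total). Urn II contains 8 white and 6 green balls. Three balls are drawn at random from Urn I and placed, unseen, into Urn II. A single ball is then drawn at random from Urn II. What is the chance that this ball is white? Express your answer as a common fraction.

Condition on how many of the transferred balls are white (from Urn I: 6 white of 12; then Urn II has 17 total).
  0 white: C(6,0)C(6,3)/C(12,3) = 1/11; then P = 8/17
  1 white: C(6,1)C(6,2)/C(12,3) = 9/22; then P = 9/17
  2 white: C(6,2)C(6,1)/C(12,3) = 9/22; then P = 10/17
  3 white: C(6,3)C(6,0)/C(12,3) = 1/11; then P = 11/17
P(white from Urn II) = 19/34 ≈ 0.5588.

19/34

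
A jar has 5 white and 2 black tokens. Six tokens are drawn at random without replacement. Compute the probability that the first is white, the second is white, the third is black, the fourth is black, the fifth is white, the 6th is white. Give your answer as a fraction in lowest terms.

1/21

Multiply the conditional probability of each draw in order, without replacement, so each draw removes one from its color and from the total.
P = (5/7) · (4/6) · (2/5) · (1/4) · (3/3) · (2/2) = 1/21 ≈ 0.0476.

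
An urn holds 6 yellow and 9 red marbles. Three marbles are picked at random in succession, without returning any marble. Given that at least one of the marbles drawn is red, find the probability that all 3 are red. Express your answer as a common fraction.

28/145

P(all 3 red) = C(9,3)/C(15,3) = 12/65; P(at least one red) = 1 − C(6,3)/C(15,3) = 87/91.
Since 'all 3 red' ⊆ 'at least one red', P(all 3 | at least one) = 12/65 / 87/91 = 28/145 ≈ 0.1931.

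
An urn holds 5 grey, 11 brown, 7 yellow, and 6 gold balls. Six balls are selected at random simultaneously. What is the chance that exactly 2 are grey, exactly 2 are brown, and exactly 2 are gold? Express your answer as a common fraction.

275/15834

Unordered draws without replacement: count favorable combinations over C(29,6).
Favorable = C(5,2) · C(11,2) · C(7,0) · C(6,2) = 8250; total = C(29,6) = 475020.
P = 8250/475020 = 275/15834 ≈ 0.0174.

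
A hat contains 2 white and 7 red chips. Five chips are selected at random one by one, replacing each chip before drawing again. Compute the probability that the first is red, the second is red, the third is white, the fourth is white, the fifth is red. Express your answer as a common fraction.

1372/59049

Multiply the conditional probability of each draw in order, with replacement (the composition resets each draw).
P = (7/9) · (7/9) · (2/9) · (2/9) · (7/9) = 1372/59049 ≈ 0.0232.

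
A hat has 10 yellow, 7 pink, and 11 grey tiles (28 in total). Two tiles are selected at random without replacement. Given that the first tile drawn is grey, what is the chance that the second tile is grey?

After removing 1 grey, the hat has 10 grey out of 27 remaining.
P(second is grey | given) = 10/27 ≈ 0.3704.

10/27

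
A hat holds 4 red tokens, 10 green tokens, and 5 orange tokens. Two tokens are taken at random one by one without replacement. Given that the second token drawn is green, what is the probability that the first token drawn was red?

P(first=red and the second token drawn is green) = (4/19)·(10/18) = 20/171.
P(the second token drawn is green) = Σ over first color = 20/171 + 5/19 + 25/171 = 10/19.
By Bayes, P(first=red | the second token drawn is green) = 20/171 / 10/19 = 2/9 ≈ 0.2222.

2/9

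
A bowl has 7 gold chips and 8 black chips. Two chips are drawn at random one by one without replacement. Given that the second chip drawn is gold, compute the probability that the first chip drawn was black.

P(first=black and the second chip drawn is gold) = (8/15)·(7/14) = 4/15.
P(the second chip drawn is gold) = Σ over first color = 1/5 + 4/15 = 7/15.
By Bayes, P(first=black | the second chip drawn is gold) = 4/15 / 7/15 = 4/7 ≈ 0.5714.

4/7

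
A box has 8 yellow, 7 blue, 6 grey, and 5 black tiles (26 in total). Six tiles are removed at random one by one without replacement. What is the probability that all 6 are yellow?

Unordered draws without replacement: count favorable combinations over C(26,6).
Favorable = C(8,6) · C(7,0) · C(6,0) · C(5,0) = 28; total = C(26,6) = 230230.
P = 28/230230 = 2/16445 ≈ 0.0001.

2/16445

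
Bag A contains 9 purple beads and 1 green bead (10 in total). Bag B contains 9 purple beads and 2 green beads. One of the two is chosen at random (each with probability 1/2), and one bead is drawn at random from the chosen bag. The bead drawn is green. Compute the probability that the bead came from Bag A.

11/31

P(green | Bag A) = 1/10; P(green | Bag B) = 2/11.
P(green) = 1/2·1/10 + 1/2·2/11 = 31/220.
By Bayes' rule, P(Bag A | green) = 1/20 / 31/220 = 11/31 ≈ 0.3548.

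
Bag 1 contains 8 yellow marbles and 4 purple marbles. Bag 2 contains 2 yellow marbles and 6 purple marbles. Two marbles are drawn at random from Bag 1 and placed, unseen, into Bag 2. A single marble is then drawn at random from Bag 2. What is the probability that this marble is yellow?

1/3

Condition on how many of the transferred marbles are yellow (from Bag 1: 8 yellow of 12; then Bag 2 has 10 total).
  0 yellow: C(8,0)C(4,2)/C(12,2) = 1/11; then P = 2/10
  1 yellow: C(8,1)C(4,1)/C(12,2) = 16/33; then P = 3/10
  2 yellow: C(8,2)C(4,0)/C(12,2) = 14/33; then P = 4/10
P(yellow from Bag 2) = 1/3 ≈ 0.3333.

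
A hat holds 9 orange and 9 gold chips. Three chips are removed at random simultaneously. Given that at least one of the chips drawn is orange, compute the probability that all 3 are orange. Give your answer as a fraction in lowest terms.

7/61

P(all 3 orange) = C(9,3)/C(18,3) = 7/68; P(at least one orange) = 1 − C(9,3)/C(18,3) = 61/68.
Since 'all 3 orange' ⊆ 'at least one orange', P(all 3 | at least one) = 7/68 / 61/68 = 7/61 ≈ 0.1148.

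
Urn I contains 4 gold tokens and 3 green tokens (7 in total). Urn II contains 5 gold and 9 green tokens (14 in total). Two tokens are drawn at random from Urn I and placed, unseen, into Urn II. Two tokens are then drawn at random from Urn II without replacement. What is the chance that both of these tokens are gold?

2/15

Condition on how many of the transferred tokens are gold (from Urn I: 4 gold of 7; then Urn II has 16 total).
  0 gold: C(4,0)C(3,2)/C(7,2) = 1/7; then P = C(5,2)/C(16,2) = 1/12
  1 gold: C(4,1)C(3,1)/C(7,2) = 4/7; then P = C(6,2)/C(16,2) = 1/8
  2 gold: C(4,2)C(3,0)/C(7,2) = 2/7; then P = C(7,2)/C(16,2) = 7/40
P(both gold) = 2/15 ≈ 0.1333.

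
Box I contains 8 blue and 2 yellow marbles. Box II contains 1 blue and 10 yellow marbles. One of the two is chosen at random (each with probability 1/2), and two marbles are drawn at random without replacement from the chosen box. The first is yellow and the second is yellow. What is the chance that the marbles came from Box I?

P(E | Box I) = 1/45; P(E | Box II) = 9/11.
P(E) = 1/2·1/45 + 1/2·9/11 = 208/495.
By Bayes' rule, P(Box I | E) = 1/90 / 208/495 = 11/416 ≈ 0.0264.

11/416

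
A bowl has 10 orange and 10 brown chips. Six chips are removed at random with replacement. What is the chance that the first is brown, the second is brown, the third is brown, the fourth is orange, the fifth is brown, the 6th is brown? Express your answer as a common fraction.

1/64

Multiply the conditional probability of each draw in order, with replacement (the composition resets each draw).
P = (10/20) · (10/20) · (10/20) · (10/20) · (10/20) · (10/20) = 1/64 ≈ 0.0156.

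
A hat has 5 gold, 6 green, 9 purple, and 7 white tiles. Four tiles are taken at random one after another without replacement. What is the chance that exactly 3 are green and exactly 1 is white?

Unordered draws without replacement: count favorable combinations over C(27,4).
Favorable = C(5,0) · C(6,3) · C(9,0) · C(7,1) = 140; total = C(27,4) = 17550.
P = 140/17550 = 14/1755 ≈ 0.0080.

14/1755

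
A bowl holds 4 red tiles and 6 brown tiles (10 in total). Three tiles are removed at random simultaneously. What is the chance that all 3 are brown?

Unordered draws without replacement: count favorable combinations over C(10,3).
Favorable = C(4,0) · C(6,3) = 20; total = C(10,3) = 120.
P = 20/120 = 1/6 ≈ 0.1667.

1/6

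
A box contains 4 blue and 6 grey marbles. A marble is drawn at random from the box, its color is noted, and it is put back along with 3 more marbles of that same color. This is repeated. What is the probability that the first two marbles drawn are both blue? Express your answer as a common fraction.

14/65

After a blue draw the box holds 7 blue out of 13.
P = (4/10)·(7/13) = 14/65 ≈ 0.2154.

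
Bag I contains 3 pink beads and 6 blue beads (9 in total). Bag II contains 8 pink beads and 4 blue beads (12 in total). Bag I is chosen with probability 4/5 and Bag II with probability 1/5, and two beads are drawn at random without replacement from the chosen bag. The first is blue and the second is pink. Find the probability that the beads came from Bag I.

33/41

P(E | Bag I) = 1/4; P(E | Bag II) = 8/33.
P(E) = 4/5·1/4 + 1/5·8/33 = 41/165.
By Bayes' rule, P(Bag I | E) = 1/5 / 41/165 = 33/41 ≈ 0.8049.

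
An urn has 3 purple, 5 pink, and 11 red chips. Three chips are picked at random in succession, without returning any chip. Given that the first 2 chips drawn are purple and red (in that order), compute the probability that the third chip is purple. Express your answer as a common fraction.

After removing 1 purple, 1 red, the urn has 2 purple out of 17 remaining.
P(third is purple | given) = 2/17 ≈ 0.1176.

2/17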